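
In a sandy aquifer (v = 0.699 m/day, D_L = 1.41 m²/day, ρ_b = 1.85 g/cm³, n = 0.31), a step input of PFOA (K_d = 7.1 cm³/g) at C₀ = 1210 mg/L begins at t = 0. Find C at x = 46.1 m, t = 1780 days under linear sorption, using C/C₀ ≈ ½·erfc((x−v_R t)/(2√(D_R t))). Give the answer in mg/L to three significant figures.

Retardation factor R = 1 + ρ_b·K_d/n = 1 + 1.85 × 7.1/0.31 = 43.37.
Sorption retards both mechanisms: v_R = v/R = 0.01612 m/day, D_R = D/R = 0.03251 m²/day.
v_R·t = 0.01612 × 1780 = 28.6936 m; 2√(D_R t) = 15.21 m; argument = (46.1 − 28.6936)/15.21 = 1.144.
C = C₀ × ½·erfc(1.144) = 1210 × 0.05285 = 63.9 mg/L.

63.9 mg/L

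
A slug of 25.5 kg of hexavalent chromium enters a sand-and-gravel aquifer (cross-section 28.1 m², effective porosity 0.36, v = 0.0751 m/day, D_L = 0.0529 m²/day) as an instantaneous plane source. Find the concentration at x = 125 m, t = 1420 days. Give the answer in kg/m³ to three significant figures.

For an instantaneous plane source, C(x,t) = M/(n_e·A·√(4πDt)) · exp(−(x−vt)²/(4Dt)), with n_e·A the pore (flow) area.
Plume center vt = 0.0751 × 1420 = 106.642 m, so the well at 125 m is 18.358 m downgradient of the peak.
√(4πDt) = 30.72 m, giving peak height M/(n_e·A·√(4πDt)) = 25.5/(0.36 × 28.1 × 30.72) = 0.08206 kg/m³.
(x−vt)²/(4Dt) = (18.358)²/(4 × 0.0529 × 1420) = 1.122; exp(−1.122) = 0.3256.
C = 0.08206 × 0.3256 = 0.0267 kg/m³.

0.0267 kg/m³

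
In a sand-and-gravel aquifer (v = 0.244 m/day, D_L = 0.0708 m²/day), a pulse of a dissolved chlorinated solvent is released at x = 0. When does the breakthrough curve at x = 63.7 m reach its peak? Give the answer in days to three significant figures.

260 days

For the 1D instantaneous-source solution, setting ∂C/∂t = 0 at fixed x gives v²t² + 2Dt − x² = 0, so t = (√(D² + v²x²) − D)/v².
√(D² + v²x²) = √(0.0708² + 0.244² × 63.7²) = 15.54; v² = 0.059536.
t = (15.54 − 0.0708)/0.059536 = 260 days (vs. the pure-advection estimate x/v = 261 d).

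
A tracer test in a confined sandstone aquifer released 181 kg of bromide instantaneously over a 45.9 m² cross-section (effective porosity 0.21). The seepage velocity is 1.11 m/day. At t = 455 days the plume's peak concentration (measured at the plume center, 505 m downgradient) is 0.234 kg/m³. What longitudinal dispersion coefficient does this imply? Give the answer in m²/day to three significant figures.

At the plume center C_max = M/(n_e·A·√(4πDt)), so D = M²/(4πt·(n_e·A·C_max)²).
n_e·A·C_max = 0.21 × 45.9 × 0.234 = 2.256 kg/m.
D = 181²/(4π × 455 × 2.256²) = 1.13 m²/day.

1.13 m²/day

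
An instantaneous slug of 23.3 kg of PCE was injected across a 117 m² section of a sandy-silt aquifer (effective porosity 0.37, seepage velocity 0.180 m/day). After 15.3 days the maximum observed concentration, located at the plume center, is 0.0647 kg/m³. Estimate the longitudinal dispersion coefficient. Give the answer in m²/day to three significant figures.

0.360 m²/day

At the plume center C_max = M/(n_e·A·√(4πDt)), so D = M²/(4πt·(n_e·A·C_max)²).
n_e·A·C_max = 0.37 × 117 × 0.0647 = 2.801 kg/m.
D = 23.3²/(4π × 15.3 × 2.801²) = 0.360 m²/day.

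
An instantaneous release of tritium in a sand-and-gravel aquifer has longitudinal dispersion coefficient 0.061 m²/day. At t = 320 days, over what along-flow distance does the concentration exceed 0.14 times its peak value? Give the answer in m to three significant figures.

The plume is Gaussian with σ = √(2Dt) = √(2 × 0.061 × 320) = 6.248 m.
C/C_peak = exp(−Δx²/(2σ²)) = 0.14 ⇒ Δx = σ·√(−2 ln 0.14) = 6.248 × 1.983 = 12.39 m.
Width = 2Δx = 24.8 m.

24.8 m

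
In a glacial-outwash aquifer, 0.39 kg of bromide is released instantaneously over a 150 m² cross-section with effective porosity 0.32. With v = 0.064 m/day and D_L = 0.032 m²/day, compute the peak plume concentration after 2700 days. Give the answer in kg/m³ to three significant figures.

0.000247 kg/m³

The peak of an instantaneous 1D plume sits at x = vt; there the Gaussian factor is 1 and C_max = M/(n_e·A·√(4πDt)), where n_e·A is the pore area the mass is dissolved in.
√(4πDt) = √(4π × 0.032 × 2700) = 32.95 m, so C_max = 0.39/(0.32 × 150 × 32.95) = 0.000247 kg/m³.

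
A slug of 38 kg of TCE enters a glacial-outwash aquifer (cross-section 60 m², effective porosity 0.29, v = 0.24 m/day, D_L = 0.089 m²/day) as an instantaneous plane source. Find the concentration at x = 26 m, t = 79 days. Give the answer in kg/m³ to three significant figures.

For an instantaneous plane source, C(x,t) = M/(n_e·A·√(4πDt)) · exp(−(x−vt)²/(4Dt)), with n_e·A the pore (flow) area.
Plume center vt = 0.24 × 79 = 18.96 m, so the well at 26 m is 7.04 m downgradient of the peak.
√(4πDt) = 9.400 m, giving peak height M/(n_e·A·√(4πDt)) = 38/(0.29 × 60 × 9.400) = 0.2323 kg/m³.
(x−vt)²/(4Dt) = (7.04)²/(4 × 0.089 × 79) = 1.762; exp(−1.762) = 0.1717.
C = 0.2323 × 0.1717 = 0.0399 kg/m³.

0.0399 kg/m³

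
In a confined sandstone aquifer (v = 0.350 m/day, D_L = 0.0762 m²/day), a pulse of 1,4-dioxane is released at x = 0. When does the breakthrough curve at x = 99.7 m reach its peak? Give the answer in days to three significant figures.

For the 1D instantaneous-source solution, setting ∂C/∂t = 0 at fixed x gives v²t² + 2Dt − x² = 0, so t = (√(D² + v²x²) − D)/v².
√(D² + v²x²) = √(0.0762² + 0.350² × 99.7²) = 34.90; v² = 0.1225.
t = (34.90 − 0.0762)/0.1225 = 284 days (vs. the pure-advection estimate x/v = 285 d).

284 days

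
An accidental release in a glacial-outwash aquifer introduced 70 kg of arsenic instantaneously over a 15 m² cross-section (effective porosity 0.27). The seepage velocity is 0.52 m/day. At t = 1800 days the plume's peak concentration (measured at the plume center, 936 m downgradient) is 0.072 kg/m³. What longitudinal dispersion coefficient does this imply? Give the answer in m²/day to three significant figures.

2.55 m²/day

At the plume center C_max = M/(n_e·A·√(4πDt)), so D = M²/(4πt·(n_e·A·C_max)²).
n_e·A·C_max = 0.27 × 15 × 0.072 = 0.2916 kg/m.
D = 70²/(4π × 1800 × 0.2916²) = 2.55 m²/day.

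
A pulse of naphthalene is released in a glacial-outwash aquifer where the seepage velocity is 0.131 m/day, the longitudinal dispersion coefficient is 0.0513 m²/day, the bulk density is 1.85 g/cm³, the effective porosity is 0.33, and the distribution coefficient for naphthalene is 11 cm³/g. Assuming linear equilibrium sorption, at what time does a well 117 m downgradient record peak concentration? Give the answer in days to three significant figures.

Retardation factor R = 1 + ρ_b·K_d/n = 1 + 1.85 × 11/0.33 = 62.67.
Sorption retards both mechanisms: v_R = v/R = 0.002090 m/day, D_R = D/R = 0.0008186 m²/day.
Peak time from v_R²t² + 2D_R t − x² = 0: t = (√(D_R² + v_R²x²) − D_R)/v_R².
√(D_R² + v_R²x²) = √(0.0008186² + 0.002090² × 117²) = 0.2445; v_R² = 4.368e-06.
t = (0.2445 − 0.0008186)/4.368e-06 = 55800 days.

55800 days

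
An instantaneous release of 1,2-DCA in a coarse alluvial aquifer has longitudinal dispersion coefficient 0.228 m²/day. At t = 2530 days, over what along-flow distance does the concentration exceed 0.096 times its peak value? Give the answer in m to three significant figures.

The plume is Gaussian with σ = √(2Dt) = √(2 × 0.228 × 2530) = 33.97 m.
C/C_peak = exp(−Δx²/(2σ²)) = 0.096 ⇒ Δx = σ·√(−2 ln 0.096) = 33.97 × 2.165 = 73.55 m.
Width = 2Δx = 147 m.

147 m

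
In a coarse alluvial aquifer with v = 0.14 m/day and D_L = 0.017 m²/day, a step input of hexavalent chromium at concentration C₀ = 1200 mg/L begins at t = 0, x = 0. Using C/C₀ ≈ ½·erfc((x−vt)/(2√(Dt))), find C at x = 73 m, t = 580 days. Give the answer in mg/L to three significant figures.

For a continuous step input, C/C₀ ≈ ½·erfc((x−vt)/(2√(Dt))).
vt = 0.14 × 580 = 81.2 m and 2√(Dt) = 2√(0.017 × 580) = 6.280 m.
Argument (x−vt)/(2√(Dt)) = (73 − 81.2)/6.280 = -1.306; ½·erfc(-1.306) = 0.9676.
C = 1200 × 0.9676 = 1160 mg/L.

1160 mg/L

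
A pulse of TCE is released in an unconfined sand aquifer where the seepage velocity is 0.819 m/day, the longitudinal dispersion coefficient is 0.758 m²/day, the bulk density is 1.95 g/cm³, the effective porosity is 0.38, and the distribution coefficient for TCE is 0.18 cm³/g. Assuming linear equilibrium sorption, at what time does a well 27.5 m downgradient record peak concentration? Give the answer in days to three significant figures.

62.5 days

Retardation factor R = 1 + ρ_b·K_d/n = 1 + 1.95 × 0.18/0.38 = 1.924.
Sorption retards both mechanisms: v_R = v/R = 0.4257 m/day, D_R = D/R = 0.3940 m²/day.
Peak time from v_R²t² + 2D_R t − x² = 0: t = (√(D_R² + v_R²x²) − D_R)/v_R².
√(D_R² + v_R²x²) = √(0.3940² + 0.4257² × 27.5²) = 11.71; v_R² = 0.1812.
t = (11.71 − 0.3940)/0.1812 = 62.5 days.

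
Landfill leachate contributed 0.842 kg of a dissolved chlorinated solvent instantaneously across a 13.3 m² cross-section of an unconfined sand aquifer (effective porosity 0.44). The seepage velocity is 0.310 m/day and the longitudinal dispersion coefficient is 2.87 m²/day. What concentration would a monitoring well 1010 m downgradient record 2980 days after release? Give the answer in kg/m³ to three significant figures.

0.000353 kg/m³

For an instantaneous plane source, C(x,t) = M/(n_e·A·√(4πDt)) · exp(−(x−vt)²/(4Dt)), with n_e·A the pore (flow) area.
Plume center vt = 0.310 × 2980 = 923.8 m, so the well at 1010 m is 86.2 m downgradient of the peak.
√(4πDt) = 327.8 m, giving peak height M/(n_e·A·√(4πDt)) = 0.842/(0.44 × 13.3 × 327.8) = 0.0004389 kg/m³.
(x−vt)²/(4Dt) = (86.2)²/(4 × 2.87 × 2980) = 0.2172; exp(−0.2172) = 0.8048.
C = 0.0004389 × 0.8048 = 0.000353 kg/m³.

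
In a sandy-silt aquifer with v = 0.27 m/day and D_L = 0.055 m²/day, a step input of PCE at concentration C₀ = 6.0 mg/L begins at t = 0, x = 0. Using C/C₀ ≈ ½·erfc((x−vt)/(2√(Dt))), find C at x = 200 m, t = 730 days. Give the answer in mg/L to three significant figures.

2.24 mg/L

For a continuous step input, C/C₀ ≈ ½·erfc((x−vt)/(2√(Dt))).
vt = 0.27 × 730 = 197.1 m and 2√(Dt) = 2√(0.055 × 730) = 12.67 m.
Argument (x−vt)/(2√(Dt)) = (200 − 197.1)/12.67 = 0.2289; ½·erfc(0.2289) = 0.3731.
C = 6.0 × 0.3731 = 2.24 mg/L.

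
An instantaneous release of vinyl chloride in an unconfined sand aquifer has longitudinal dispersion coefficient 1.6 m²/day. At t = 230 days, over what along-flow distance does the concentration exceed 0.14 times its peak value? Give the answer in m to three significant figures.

108 m

The plume is Gaussian with σ = √(2Dt) = √(2 × 1.6 × 230) = 27.13 m.
C/C_peak = exp(−Δx²/(2σ²)) = 0.14 ⇒ Δx = σ·√(−2 ln 0.14) = 27.13 × 1.983 = 53.80 m.
Width = 2Δx = 108 m.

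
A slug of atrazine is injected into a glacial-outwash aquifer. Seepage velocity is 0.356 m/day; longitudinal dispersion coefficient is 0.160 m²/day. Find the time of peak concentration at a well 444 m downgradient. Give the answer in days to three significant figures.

For the 1D instantaneous-source solution, setting ∂C/∂t = 0 at fixed x gives v²t² + 2Dt − x² = 0, so t = (√(D² + v²x²) − D)/v².
√(D² + v²x²) = √(0.160² + 0.356² × 444²) = 158.1; v² = 0.126736.
t = (158.1 − 0.160)/0.126736 = 1250 days (vs. the pure-advection estimate x/v = 1250 d).

1250 days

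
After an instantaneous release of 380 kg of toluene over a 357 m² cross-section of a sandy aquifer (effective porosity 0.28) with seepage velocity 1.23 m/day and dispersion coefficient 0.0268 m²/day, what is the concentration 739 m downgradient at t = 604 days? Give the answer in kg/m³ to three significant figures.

For an instantaneous plane source, C(x,t) = M/(n_e·A·√(4πDt)) · exp(−(x−vt)²/(4Dt)), with n_e·A the pore (flow) area.
Plume center vt = 1.23 × 604 = 742.92 m, so the well at 739 m is 3.92 m upgradient of the peak.
√(4πDt) = 14.26 m, giving peak height M/(n_e·A·√(4πDt)) = 380/(0.28 × 357 × 14.26) = 0.2666 kg/m³.
(x−vt)²/(4Dt) = (-3.92)²/(4 × 0.0268 × 604) = 0.2373; exp(−0.2373) = 0.7888.
C = 0.2666 × 0.7888 = 0.210 kg/m³.

0.210 kg/m³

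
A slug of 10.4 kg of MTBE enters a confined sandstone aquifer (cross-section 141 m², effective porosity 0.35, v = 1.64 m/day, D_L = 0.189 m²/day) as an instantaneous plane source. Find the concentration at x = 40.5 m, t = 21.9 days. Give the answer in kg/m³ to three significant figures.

0.00821 kg/m³

For an instantaneous plane source, C(x,t) = M/(n_e·A·√(4πDt)) · exp(−(x−vt)²/(4Dt)), with n_e·A the pore (flow) area.
Plume center vt = 1.64 × 21.9 = 35.916 m, so the well at 40.5 m is 4.584 m downgradient of the peak.
√(4πDt) = 7.212 m, giving peak height M/(n_e·A·√(4πDt)) = 10.4/(0.35 × 141 × 7.212) = 0.02922 kg/m³.
(x−vt)²/(4Dt) = (4.584)²/(4 × 0.189 × 21.9) = 1.269; exp(−1.269) = 0.2811.
C = 0.02922 × 0.2811 = 0.00821 kg/m³.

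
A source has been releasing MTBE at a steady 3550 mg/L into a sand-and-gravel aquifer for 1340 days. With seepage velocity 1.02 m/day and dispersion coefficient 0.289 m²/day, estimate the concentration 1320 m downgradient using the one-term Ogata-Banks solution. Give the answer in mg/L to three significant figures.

3390 mg/L

For a continuous step input, C/C₀ ≈ ½·erfc((x−vt)/(2√(Dt))).
vt = 1.02 × 1340 = 1366.8 m and 2√(Dt) = 2√(0.289 × 1340) = 39.36 m.
Argument (x−vt)/(2√(Dt)) = (1320 − 1366.8)/39.36 = -1.189; ½·erfc(-1.189) = 0.9537.
C = 3550 × 0.9537 = 3390 mg/L.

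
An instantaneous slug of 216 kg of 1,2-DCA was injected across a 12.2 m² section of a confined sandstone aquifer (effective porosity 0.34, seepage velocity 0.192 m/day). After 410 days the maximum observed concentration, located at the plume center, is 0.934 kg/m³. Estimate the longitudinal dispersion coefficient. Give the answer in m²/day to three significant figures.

0.603 m²/day

At the plume center C_max = M/(n_e·A·√(4πDt)), so D = M²/(4πt·(n_e·A·C_max)²).
n_e·A·C_max = 0.34 × 12.2 × 0.934 = 3.874 kg/m.
D = 216²/(4π × 410 × 3.874²) = 0.603 m²/day.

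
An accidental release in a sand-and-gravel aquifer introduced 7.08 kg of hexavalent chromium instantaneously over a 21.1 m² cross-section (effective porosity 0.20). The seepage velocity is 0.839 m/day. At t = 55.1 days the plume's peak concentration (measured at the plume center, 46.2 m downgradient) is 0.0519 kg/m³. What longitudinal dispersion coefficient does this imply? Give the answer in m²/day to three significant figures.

1.51 m²/day

At the plume center C_max = M/(n_e·A·√(4πDt)), so D = M²/(4πt·(n_e·A·C_max)²).
n_e·A·C_max = 0.20 × 21.1 × 0.0519 = 0.2190 kg/m.
D = 7.08²/(4π × 55.1 × 0.2190²) = 1.51 m²/day.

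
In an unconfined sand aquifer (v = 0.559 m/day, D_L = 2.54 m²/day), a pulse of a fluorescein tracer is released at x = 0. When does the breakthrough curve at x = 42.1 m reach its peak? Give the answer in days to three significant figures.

For the 1D instantaneous-source solution, setting ∂C/∂t = 0 at fixed x gives v²t² + 2Dt − x² = 0, so t = (√(D² + v²x²) − D)/v².
√(D² + v²x²) = √(2.54² + 0.559² × 42.1²) = 23.67; v² = 0.312481.
t = (23.67 − 2.54)/0.312481 = 67.6 days (vs. the pure-advection estimate x/v = 75.3 d).

67.6 days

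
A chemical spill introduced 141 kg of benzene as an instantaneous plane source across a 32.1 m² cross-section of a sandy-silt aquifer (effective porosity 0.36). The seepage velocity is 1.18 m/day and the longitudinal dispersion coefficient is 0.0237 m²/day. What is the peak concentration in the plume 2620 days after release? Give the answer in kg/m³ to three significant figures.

0.437 kg/m³

The peak of an instantaneous 1D plume sits at x = vt; there the Gaussian factor is 1 and C_max = M/(n_e·A·√(4πDt)), where n_e·A is the pore area the mass is dissolved in.
√(4πDt) = √(4π × 0.0237 × 2620) = 27.93 m, so C_max = 141/(0.36 × 32.1 × 27.93) = 0.437 kg/m³.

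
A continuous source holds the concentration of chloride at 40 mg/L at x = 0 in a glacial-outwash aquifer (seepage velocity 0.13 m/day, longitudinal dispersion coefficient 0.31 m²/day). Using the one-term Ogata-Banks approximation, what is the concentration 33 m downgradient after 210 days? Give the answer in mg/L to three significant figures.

12.3 mg/L

For a continuous step input, C/C₀ ≈ ½·erfc((x−vt)/(2√(Dt))).
vt = 0.13 × 210 = 27.3 m and 2√(Dt) = 2√(0.31 × 210) = 16.14 m.
Argument (x−vt)/(2√(Dt)) = (33 − 27.3)/16.14 = 0.3532; ½·erfc(0.3532) = 0.3087.
C = 40 × 0.3087 = 12.3 mg/L.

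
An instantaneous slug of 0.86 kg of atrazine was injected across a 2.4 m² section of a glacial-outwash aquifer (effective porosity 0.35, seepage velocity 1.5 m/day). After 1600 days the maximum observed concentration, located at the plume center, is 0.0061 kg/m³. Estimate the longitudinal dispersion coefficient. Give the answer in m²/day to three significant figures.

At the plume center C_max = M/(n_e·A·√(4πDt)), so D = M²/(4πt·(n_e·A·C_max)²).
n_e·A·C_max = 0.35 × 2.4 × 0.0061 = 0.005124 kg/m.
D = 0.86²/(4π × 1600 × 0.005124²) = 1.40 m²/day.

1.40 m²/day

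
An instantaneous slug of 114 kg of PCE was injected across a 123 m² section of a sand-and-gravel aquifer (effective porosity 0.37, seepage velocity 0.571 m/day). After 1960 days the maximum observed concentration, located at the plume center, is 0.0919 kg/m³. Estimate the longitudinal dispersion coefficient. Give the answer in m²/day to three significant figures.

0.0302 m²/day

At the plume center C_max = M/(n_e·A·√(4πDt)), so D = M²/(4πt·(n_e·A·C_max)²).
n_e·A·C_max = 0.37 × 123 × 0.0919 = 4.182 kg/m.
D = 114²/(4π × 1960 × 4.182²) = 0.0302 m²/day.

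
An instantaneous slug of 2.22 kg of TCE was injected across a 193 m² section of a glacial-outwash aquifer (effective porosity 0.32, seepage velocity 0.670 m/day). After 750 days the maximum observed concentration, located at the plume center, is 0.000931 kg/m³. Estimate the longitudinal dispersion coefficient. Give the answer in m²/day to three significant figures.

At the plume center C_max = M/(n_e·A·√(4πDt)), so D = M²/(4πt·(n_e·A·C_max)²).
n_e·A·C_max = 0.32 × 193 × 0.000931 = 0.05750 kg/m.
D = 2.22²/(4π × 750 × 0.05750²) = 0.158 m²/day.

0.158 m²/day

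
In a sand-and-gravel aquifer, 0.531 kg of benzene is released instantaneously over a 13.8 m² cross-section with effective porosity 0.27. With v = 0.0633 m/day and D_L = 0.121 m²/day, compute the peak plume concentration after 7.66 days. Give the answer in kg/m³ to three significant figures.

0.0418 kg/m³

The peak of an instantaneous 1D plume sits at x = vt; there the Gaussian factor is 1 and C_max = M/(n_e·A·√(4πDt)), where n_e·A is the pore area the mass is dissolved in.
√(4πDt) = √(4π × 0.121 × 7.66) = 3.413 m, so C_max = 0.531/(0.27 × 13.8 × 3.413) = 0.0418 kg/m³.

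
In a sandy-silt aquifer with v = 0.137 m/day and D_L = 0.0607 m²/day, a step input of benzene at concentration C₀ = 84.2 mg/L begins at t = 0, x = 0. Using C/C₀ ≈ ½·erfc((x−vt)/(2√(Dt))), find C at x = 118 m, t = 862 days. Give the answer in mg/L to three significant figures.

For a continuous step input, C/C₀ ≈ ½·erfc((x−vt)/(2√(Dt))).
vt = 0.137 × 862 = 118.094 m and 2√(Dt) = 2√(0.0607 × 862) = 14.47 m.
Argument (x−vt)/(2√(Dt)) = (118 − 118.094)/14.47 = -0.006496; ½·erfc(-0.006496) = 0.5037.
C = 84.2 × 0.5037 = 42.4 mg/L.

42.4 mg/L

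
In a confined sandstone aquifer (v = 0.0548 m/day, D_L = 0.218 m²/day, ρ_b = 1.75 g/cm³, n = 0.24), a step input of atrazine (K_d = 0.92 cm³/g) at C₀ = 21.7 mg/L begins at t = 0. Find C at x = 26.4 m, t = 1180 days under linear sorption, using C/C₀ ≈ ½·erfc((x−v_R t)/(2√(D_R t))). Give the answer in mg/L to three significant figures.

0.298 mg/L

Retardation factor R = 1 + ρ_b·K_d/n = 1 + 1.75 × 0.92/0.24 = 7.708.
Sorption retards both mechanisms: v_R = v/R = 0.007109 m/day, D_R = D/R = 0.02828 m²/day.
v_R·t = 0.007109 × 1180 = 8.38862 m; 2√(D_R t) = 11.55 m; argument = (26.4 − 8.38862)/11.55 = 1.559.
C = C₀ × ½·erfc(1.559) = 21.7 × 0.01374 = 0.298 mg/L.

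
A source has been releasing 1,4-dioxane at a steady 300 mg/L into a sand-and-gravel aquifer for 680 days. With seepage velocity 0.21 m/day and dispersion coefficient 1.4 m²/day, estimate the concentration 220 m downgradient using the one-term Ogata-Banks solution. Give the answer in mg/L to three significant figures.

11.5 mg/L

For a continuous step input, C/C₀ ≈ ½·erfc((x−vt)/(2√(Dt))).
vt = 0.21 × 680 = 142.8 m and 2√(Dt) = 2√(1.4 × 680) = 61.71 m.
Argument (x−vt)/(2√(Dt)) = (220 − 142.8)/61.71 = 1.251; ½·erfc(1.251) = 0.03843.
C = 300 × 0.03843 = 11.5 mg/L.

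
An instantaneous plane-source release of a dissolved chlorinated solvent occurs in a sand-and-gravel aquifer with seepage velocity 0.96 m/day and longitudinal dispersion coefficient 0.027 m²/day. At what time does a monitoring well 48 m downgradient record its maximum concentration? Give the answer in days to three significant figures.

50.0 days

For the 1D instantaneous-source solution, setting ∂C/∂t = 0 at fixed x gives v²t² + 2Dt − x² = 0, so t = (√(D² + v²x²) − D)/v².
√(D² + v²x²) = √(0.027² + 0.96² × 48²) = 46.08; v² = 0.9216.
t = (46.08 − 0.027)/0.9216 = 50.0 days (vs. the pure-advection estimate x/v = 50.0 d).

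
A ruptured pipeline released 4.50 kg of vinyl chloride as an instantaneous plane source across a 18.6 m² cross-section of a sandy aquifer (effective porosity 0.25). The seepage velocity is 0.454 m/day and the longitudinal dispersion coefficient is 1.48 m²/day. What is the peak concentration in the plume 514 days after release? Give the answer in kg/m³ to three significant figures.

The peak of an instantaneous 1D plume sits at x = vt; there the Gaussian factor is 1 and C_max = M/(n_e·A·√(4πDt)), where n_e·A is the pore area the mass is dissolved in.
√(4πDt) = √(4π × 1.48 × 514) = 97.77 m, so C_max = 4.50/(0.25 × 18.6 × 97.77) = 0.00990 kg/m³.

0.00990 kg/m³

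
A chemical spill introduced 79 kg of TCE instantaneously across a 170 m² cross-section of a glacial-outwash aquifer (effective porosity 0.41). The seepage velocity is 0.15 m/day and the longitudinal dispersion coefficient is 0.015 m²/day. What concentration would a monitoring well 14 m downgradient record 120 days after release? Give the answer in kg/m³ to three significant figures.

For an instantaneous plane source, C(x,t) = M/(n_e·A·√(4πDt)) · exp(−(x−vt)²/(4Dt)), with n_e·A the pore (flow) area.
Plume center vt = 0.15 × 120 = 18 m, so the well at 14 m is 4 m upgradient of the peak.
√(4πDt) = 4.756 m, giving peak height M/(n_e·A·√(4πDt)) = 79/(0.41 × 170 × 4.756) = 0.2383 kg/m³.
(x−vt)²/(4Dt) = (-4)²/(4 × 0.015 × 120) = 2.222; exp(−2.222) = 0.1084.
C = 0.2383 × 0.1084 = 0.0258 kg/m³.

0.0258 kg/m³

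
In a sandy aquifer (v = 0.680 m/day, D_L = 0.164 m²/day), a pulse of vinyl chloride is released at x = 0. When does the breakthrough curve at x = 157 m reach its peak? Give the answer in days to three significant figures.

For the 1D instantaneous-source solution, setting ∂C/∂t = 0 at fixed x gives v²t² + 2Dt − x² = 0, so t = (√(D² + v²x²) − D)/v².
√(D² + v²x²) = √(0.164² + 0.680² × 157²) = 106.8; v² = 0.4624.
t = (106.8 − 0.164)/0.4624 = 231 days (vs. the pure-advection estimate x/v = 231 d).

231 days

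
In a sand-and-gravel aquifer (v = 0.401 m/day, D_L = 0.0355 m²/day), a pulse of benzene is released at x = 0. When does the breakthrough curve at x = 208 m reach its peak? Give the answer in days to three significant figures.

For the 1D instantaneous-source solution, setting ∂C/∂t = 0 at fixed x gives v²t² + 2Dt − x² = 0, so t = (√(D² + v²x²) − D)/v².
√(D² + v²x²) = √(0.0355² + 0.401² × 208²) = 83.41; v² = 0.160801.
t = (83.41 − 0.0355)/0.160801 = 518 days (vs. the pure-advection estimate x/v = 519 d).

518 days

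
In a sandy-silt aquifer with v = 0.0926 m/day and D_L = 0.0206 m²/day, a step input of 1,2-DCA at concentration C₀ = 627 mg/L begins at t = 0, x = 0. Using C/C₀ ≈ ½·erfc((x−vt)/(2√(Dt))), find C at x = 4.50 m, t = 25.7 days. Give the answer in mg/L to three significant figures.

12.3 mg/L

For a continuous step input, C/C₀ ≈ ½·erfc((x−vt)/(2√(Dt))).
vt = 0.0926 × 25.7 = 2.37982 m and 2√(Dt) = 2√(0.0206 × 25.7) = 1.455 m.
Argument (x−vt)/(2√(Dt)) = (4.50 − 2.37982)/1.455 = 1.457; ½·erfc(1.457) = 0.01967.
C = 627 × 0.01967 = 12.3 mg/L.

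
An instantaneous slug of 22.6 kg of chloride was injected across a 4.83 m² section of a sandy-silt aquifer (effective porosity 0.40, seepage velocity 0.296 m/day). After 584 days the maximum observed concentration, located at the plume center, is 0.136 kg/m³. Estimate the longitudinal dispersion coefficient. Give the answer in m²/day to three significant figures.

At the plume center C_max = M/(n_e·A·√(4πDt)), so D = M²/(4πt·(n_e·A·C_max)²).
n_e·A·C_max = 0.40 × 4.83 × 0.136 = 0.2628 kg/m.
D = 22.6²/(4π × 584 × 0.2628²) = 1.01 m²/day.

1.01 m²/day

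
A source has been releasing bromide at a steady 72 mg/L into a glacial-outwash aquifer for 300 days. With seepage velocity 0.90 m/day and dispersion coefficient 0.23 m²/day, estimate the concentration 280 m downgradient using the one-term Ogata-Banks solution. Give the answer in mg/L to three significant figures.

For a continuous step input, C/C₀ ≈ ½·erfc((x−vt)/(2√(Dt))).
vt = 0.90 × 300 = 270 m and 2√(Dt) = 2√(0.23 × 300) = 16.61 m.
Argument (x−vt)/(2√(Dt)) = (280 − 270)/16.61 = 0.6020; ½·erfc(0.6020) = 0.1973.
C = 72 × 0.1973 = 14.2 mg/L.

14.2 mg/L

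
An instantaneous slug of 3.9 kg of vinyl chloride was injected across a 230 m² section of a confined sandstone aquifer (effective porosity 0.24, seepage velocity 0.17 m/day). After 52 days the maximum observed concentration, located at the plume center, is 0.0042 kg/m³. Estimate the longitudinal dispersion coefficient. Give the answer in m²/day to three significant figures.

0.433 m²/day

At the plume center C_max = M/(n_e·A·√(4πDt)), so D = M²/(4πt·(n_e·A·C_max)²).
n_e·A·C_max = 0.24 × 230 × 0.0042 = 0.2318 kg/m.
D = 3.9²/(4π × 52 × 0.2318²) = 0.433 m²/day.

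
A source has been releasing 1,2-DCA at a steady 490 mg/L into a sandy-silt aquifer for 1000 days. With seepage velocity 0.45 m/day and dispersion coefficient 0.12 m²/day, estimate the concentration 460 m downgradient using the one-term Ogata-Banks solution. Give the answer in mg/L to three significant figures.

For a continuous step input, C/C₀ ≈ ½·erfc((x−vt)/(2√(Dt))).
vt = 0.45 × 1000 = 450 m and 2√(Dt) = 2√(0.12 × 1000) = 21.91 m.
Argument (x−vt)/(2√(Dt)) = (460 − 450)/21.91 = 0.4564; ½·erfc(0.4564) = 0.2593.
C = 490 × 0.2593 = 127 mg/L.

127 mg/L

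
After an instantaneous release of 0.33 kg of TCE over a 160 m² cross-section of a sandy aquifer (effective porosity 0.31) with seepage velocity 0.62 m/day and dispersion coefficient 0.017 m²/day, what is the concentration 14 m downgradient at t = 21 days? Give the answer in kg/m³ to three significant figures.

0.00160 kg/m³

For an instantaneous plane source, C(x,t) = M/(n_e·A·√(4πDt)) · exp(−(x−vt)²/(4Dt)), with n_e·A the pore (flow) area.
Plume center vt = 0.62 × 21 = 13.02 m, so the well at 14 m is 0.98 m downgradient of the peak.
√(4πDt) = 2.118 m, giving peak height M/(n_e·A·√(4πDt)) = 0.33/(0.31 × 160 × 2.118) = 0.003141 kg/m³.
(x−vt)²/(4Dt) = (0.98)²/(4 × 0.017 × 21) = 0.6725; exp(−0.6725) = 0.5104.
C = 0.003141 × 0.5104 = 0.00160 kg/m³.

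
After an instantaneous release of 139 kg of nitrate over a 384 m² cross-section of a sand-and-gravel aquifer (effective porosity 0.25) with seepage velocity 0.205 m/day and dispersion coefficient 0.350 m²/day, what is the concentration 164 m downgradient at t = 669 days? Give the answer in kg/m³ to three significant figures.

For an instantaneous plane source, C(x,t) = M/(n_e·A·√(4πDt)) · exp(−(x−vt)²/(4Dt)), with n_e·A the pore (flow) area.
Plume center vt = 0.205 × 669 = 137.145 m, so the well at 164 m is 26.855 m downgradient of the peak.
√(4πDt) = 54.24 m, giving peak height M/(n_e·A·√(4πDt)) = 139/(0.25 × 384 × 54.24) = 0.02669 kg/m³.
(x−vt)²/(4Dt) = (26.855)²/(4 × 0.350 × 669) = 0.7700; exp(−0.7700) = 0.4630.
C = 0.02669 × 0.4630 = 0.0124 kg/m³.

0.0124 kg/m³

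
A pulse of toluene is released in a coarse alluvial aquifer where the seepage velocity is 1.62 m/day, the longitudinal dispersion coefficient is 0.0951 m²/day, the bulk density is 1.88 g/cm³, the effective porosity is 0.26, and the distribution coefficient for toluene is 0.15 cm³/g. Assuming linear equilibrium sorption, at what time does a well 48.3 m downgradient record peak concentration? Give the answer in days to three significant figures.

62.1 days

Retardation factor R = 1 + ρ_b·K_d/n = 1 + 1.88 × 0.15/0.26 = 2.085.
Sorption retards both mechanisms: v_R = v/R = 0.7770 m/day, D_R = D/R = 0.04561 m²/day.
Peak time from v_R²t² + 2D_R t − x² = 0: t = (√(D_R² + v_R²x²) − D_R)/v_R².
√(D_R² + v_R²x²) = √(0.04561² + 0.7770² × 48.3²) = 37.53; v_R² = 0.6037.
t = (37.53 − 0.04561)/0.6037 = 62.1 days.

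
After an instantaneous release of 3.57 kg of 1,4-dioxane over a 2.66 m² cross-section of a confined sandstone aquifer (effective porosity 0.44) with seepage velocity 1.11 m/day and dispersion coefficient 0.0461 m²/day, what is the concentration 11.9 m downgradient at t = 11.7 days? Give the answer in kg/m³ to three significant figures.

0.678 kg/m³

For an instantaneous plane source, C(x,t) = M/(n_e·A·√(4πDt)) · exp(−(x−vt)²/(4Dt)), with n_e·A the pore (flow) area.
Plume center vt = 1.11 × 11.7 = 12.987 m, so the well at 11.9 m is 1.087 m upgradient of the peak.
√(4πDt) = 2.603 m, giving peak height M/(n_e·A·√(4πDt)) = 3.57/(0.44 × 2.66 × 2.603) = 1.172 kg/m³.
(x−vt)²/(4Dt) = (-1.087)²/(4 × 0.0461 × 11.7) = 0.5477; exp(−0.5477) = 0.5783.
C = 1.172 × 0.5783 = 0.678 kg/m³.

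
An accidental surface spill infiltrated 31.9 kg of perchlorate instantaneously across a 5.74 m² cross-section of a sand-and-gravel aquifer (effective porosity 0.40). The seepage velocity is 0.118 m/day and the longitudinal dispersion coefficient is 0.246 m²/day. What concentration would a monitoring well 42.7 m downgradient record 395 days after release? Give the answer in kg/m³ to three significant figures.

0.382 kg/m³

For an instantaneous plane source, C(x,t) = M/(n_e·A·√(4πDt)) · exp(−(x−vt)²/(4Dt)), with n_e·A the pore (flow) area.
Plume center vt = 0.118 × 395 = 46.61 m, so the well at 42.7 m is 3.91 m upgradient of the peak.
√(4πDt) = 34.94 m, giving peak height M/(n_e·A·√(4πDt)) = 31.9/(0.40 × 5.74 × 34.94) = 0.3976 kg/m³.
(x−vt)²/(4Dt) = (-3.91)²/(4 × 0.246 × 395) = 0.03933; exp(−0.03933) = 0.9614.
C = 0.3976 × 0.9614 = 0.382 kg/m³.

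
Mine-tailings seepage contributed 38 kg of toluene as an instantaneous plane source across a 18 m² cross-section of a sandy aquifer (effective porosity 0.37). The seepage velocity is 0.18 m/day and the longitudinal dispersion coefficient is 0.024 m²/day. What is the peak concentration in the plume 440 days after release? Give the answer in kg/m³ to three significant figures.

The peak of an instantaneous 1D plume sits at x = vt; there the Gaussian factor is 1 and C_max = M/(n_e·A·√(4πDt)), where n_e·A is the pore area the mass is dissolved in.
√(4πDt) = √(4π × 0.024 × 440) = 11.52 m, so C_max = 38/(0.37 × 18 × 11.52) = 0.495 kg/m³.

0.495 kg/m³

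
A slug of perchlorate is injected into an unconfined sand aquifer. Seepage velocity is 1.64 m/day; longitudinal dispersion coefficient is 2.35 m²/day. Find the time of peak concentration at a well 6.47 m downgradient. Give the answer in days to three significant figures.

3.17 days

For the 1D instantaneous-source solution, setting ∂C/∂t = 0 at fixed x gives v²t² + 2Dt − x² = 0, so t = (√(D² + v²x²) − D)/v².
√(D² + v²x²) = √(2.35² + 1.64² × 6.47²) = 10.87; v² = 2.6896.
t = (10.87 − 2.35)/2.6896 = 3.17 days (vs. the pure-advection estimate x/v = 3.95 d).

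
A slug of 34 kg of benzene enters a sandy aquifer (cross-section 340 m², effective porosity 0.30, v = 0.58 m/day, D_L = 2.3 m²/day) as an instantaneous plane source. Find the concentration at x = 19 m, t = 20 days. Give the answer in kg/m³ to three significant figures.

For an instantaneous plane source, C(x,t) = M/(n_e·A·√(4πDt)) · exp(−(x−vt)²/(4Dt)), with n_e·A the pore (flow) area.
Plume center vt = 0.58 × 20 = 11.6 m, so the well at 19 m is 7.4 m downgradient of the peak.
√(4πDt) = 24.04 m, giving peak height M/(n_e·A·√(4πDt)) = 34/(0.30 × 340 × 24.04) = 0.01387 kg/m³.
(x−vt)²/(4Dt) = (7.4)²/(4 × 2.3 × 20) = 0.2976; exp(−0.2976) = 0.7426.
C = 0.01387 × 0.7426 = 0.0103 kg/m³.

0.0103 kg/m³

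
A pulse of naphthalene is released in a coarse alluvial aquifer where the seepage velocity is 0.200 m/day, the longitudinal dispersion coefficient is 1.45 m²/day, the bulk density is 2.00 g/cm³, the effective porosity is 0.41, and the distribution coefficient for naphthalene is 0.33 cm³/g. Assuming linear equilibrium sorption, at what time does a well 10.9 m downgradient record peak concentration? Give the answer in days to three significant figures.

Retardation factor R = 1 + ρ_b·K_d/n = 1 + 2.00 × 0.33/0.41 = 2.610.
Sorption retards both mechanisms: v_R = v/R = 0.07663 m/day, D_R = D/R = 0.5556 m²/day.
Peak time from v_R²t² + 2D_R t − x² = 0: t = (√(D_R² + v_R²x²) − D_R)/v_R².
√(D_R² + v_R²x²) = √(0.5556² + 0.07663² × 10.9²) = 1.003; v_R² = 0.005872.
t = (1.003 − 0.5556)/0.005872 = 76.2 days.

76.2 days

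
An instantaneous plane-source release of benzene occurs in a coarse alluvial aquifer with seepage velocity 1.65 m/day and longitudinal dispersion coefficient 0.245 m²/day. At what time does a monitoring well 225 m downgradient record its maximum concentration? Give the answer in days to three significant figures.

136 days

For the 1D instantaneous-source solution, setting ∂C/∂t = 0 at fixed x gives v²t² + 2Dt − x² = 0, so t = (√(D² + v²x²) − D)/v².
√(D² + v²x²) = √(0.245² + 1.65² × 225²) = 371.3; v² = 2.7225.
t = (371.3 − 0.245)/2.7225 = 136 days (vs. the pure-advection estimate x/v = 136 d).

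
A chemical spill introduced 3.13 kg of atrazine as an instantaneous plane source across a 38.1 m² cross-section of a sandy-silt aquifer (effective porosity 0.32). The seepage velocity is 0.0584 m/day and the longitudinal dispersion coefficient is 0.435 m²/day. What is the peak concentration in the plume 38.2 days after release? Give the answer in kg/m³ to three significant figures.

0.0178 kg/m³

The peak of an instantaneous 1D plume sits at x = vt; there the Gaussian factor is 1 and C_max = M/(n_e·A·√(4πDt)), where n_e·A is the pore area the mass is dissolved in.
√(4πDt) = √(4π × 0.435 × 38.2) = 14.45 m, so C_max = 3.13/(0.32 × 38.1 × 14.45) = 0.0178 kg/m³.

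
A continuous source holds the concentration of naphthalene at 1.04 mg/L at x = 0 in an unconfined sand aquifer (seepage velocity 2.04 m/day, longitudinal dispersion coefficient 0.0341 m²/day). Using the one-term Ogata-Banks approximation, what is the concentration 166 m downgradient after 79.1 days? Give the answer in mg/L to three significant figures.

0.0239 mg/L

For a continuous step input, C/C₀ ≈ ½·erfc((x−vt)/(2√(Dt))).
vt = 2.04 × 79.1 = 161.364 m and 2√(Dt) = 2√(0.0341 × 79.1) = 3.285 m.
Argument (x−vt)/(2√(Dt)) = (166 − 161.364)/3.285 = 1.411; ½·erfc(1.411) = 0.02300.
C = 1.04 × 0.02300 = 0.0239 mg/L.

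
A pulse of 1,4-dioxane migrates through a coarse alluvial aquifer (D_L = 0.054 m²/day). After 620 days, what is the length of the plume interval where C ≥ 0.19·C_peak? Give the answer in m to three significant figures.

The plume is Gaussian with σ = √(2Dt) = √(2 × 0.054 × 620) = 8.183 m.
C/C_peak = exp(−Δx²/(2σ²)) = 0.19 ⇒ Δx = σ·√(−2 ln 0.19) = 8.183 × 1.822 = 14.91 m.
Width = 2Δx = 29.8 m.

29.8 m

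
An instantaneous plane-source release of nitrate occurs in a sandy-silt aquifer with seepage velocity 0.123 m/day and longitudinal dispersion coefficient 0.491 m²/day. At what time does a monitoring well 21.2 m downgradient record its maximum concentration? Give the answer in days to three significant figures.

For the 1D instantaneous-source solution, setting ∂C/∂t = 0 at fixed x gives v²t² + 2Dt − x² = 0, so t = (√(D² + v²x²) − D)/v².
√(D² + v²x²) = √(0.491² + 0.123² × 21.2²) = 2.653; v² = 0.015129.
t = (2.653 − 0.491)/0.015129 = 143 days (vs. the pure-advection estimate x/v = 172 d).

143 days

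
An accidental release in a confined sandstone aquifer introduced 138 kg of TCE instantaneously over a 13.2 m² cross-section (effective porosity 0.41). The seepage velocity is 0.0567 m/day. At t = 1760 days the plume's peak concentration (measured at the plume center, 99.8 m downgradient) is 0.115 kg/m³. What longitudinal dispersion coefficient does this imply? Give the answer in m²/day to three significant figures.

2.22 m²/day

At the plume center C_max = M/(n_e·A·√(4πDt)), so D = M²/(4πt·(n_e·A·C_max)²).
n_e·A·C_max = 0.41 × 13.2 × 0.115 = 0.6224 kg/m.
D = 138²/(4π × 1760 × 0.6224²) = 2.22 m²/day.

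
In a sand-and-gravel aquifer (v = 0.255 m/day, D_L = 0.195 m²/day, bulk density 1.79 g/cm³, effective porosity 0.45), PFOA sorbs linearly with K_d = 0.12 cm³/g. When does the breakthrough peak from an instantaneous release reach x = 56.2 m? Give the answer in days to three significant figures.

Retardation factor R = 1 + ρ_b·K_d/n = 1 + 1.79 × 0.12/0.45 = 1.477.
Sorption retards both mechanisms: v_R = v/R = 0.1726 m/day, D_R = D/R = 0.1320 m²/day.
Peak time from v_R²t² + 2D_R t − x² = 0: t = (√(D_R² + v_R²x²) − D_R)/v_R².
√(D_R² + v_R²x²) = √(0.1320² + 0.1726² × 56.2²) = 9.701; v_R² = 0.02979.
t = (9.701 − 0.1320)/0.02979 = 321 days.

321 days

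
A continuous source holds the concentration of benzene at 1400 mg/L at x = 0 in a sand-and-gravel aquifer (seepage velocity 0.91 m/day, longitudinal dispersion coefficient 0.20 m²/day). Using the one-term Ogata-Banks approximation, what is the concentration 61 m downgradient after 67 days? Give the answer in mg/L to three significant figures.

697 mg/L

For a continuous step input, C/C₀ ≈ ½·erfc((x−vt)/(2√(Dt))).
vt = 0.91 × 67 = 60.97 m and 2√(Dt) = 2√(0.20 × 67) = 7.321 m.
Argument (x−vt)/(2√(Dt)) = (61 − 60.97)/7.321 = 0.004098; ½·erfc(0.004098) = 0.4977.
C = 1400 × 0.4977 = 697 mg/L.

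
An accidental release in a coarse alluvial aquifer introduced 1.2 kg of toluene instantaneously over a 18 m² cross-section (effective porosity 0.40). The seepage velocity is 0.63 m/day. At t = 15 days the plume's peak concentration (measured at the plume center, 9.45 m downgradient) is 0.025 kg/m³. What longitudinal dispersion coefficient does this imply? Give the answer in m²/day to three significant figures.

0.236 m²/day

At the plume center C_max = M/(n_e·A·√(4πDt)), so D = M²/(4πt·(n_e·A·C_max)²).
n_e·A·C_max = 0.40 × 18 × 0.025 = 0.1800 kg/m.
D = 1.2²/(4π × 15 × 0.1800²) = 0.236 m²/day.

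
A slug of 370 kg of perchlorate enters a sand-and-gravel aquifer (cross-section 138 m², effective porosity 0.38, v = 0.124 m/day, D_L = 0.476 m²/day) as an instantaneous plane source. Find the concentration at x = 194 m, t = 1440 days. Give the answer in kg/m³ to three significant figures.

For an instantaneous plane source, C(x,t) = M/(n_e·A·√(4πDt)) · exp(−(x−vt)²/(4Dt)), with n_e·A the pore (flow) area.
Plume center vt = 0.124 × 1440 = 178.56 m, so the well at 194 m is 15.44 m downgradient of the peak.
√(4πDt) = 92.81 m, giving peak height M/(n_e·A·√(4πDt)) = 370/(0.38 × 138 × 92.81) = 0.07602 kg/m³.
(x−vt)²/(4Dt) = (15.44)²/(4 × 0.476 × 1440) = 0.08695; exp(−0.08695) = 0.9167.
C = 0.07602 × 0.9167 = 0.0697 kg/m³.

0.0697 kg/m³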